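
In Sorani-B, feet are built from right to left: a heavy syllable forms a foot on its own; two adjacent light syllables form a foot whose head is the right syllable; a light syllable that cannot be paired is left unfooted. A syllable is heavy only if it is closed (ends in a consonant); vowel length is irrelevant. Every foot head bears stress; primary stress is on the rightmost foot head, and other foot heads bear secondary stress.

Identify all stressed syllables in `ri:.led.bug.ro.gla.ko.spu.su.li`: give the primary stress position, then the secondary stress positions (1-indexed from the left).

primary 9, secondary 2, 3, 5, 7

Weights: 1 ri: L, 2 led H, 3 bug H, 4 ro L, 5 gla L, 6 ko L, 7 spu L, 8 su L, 9 li L.
Parse right to left (heavy = foot alone; LL = one foot; stranded L unfooted): ri: (ˈled) (ˈbug) (ro.ˈgla) (ko.ˈspu) (su.ˈli).
Foot heads: 2, 3, 5, 7, 9.
Primary stress on the rightmost head = syllable 9.
Secondary stress on 2, 3, 5, 7: ri:.ˌled.ˌbug.ro.ˌgla.ko.ˌspu.su.ˈli.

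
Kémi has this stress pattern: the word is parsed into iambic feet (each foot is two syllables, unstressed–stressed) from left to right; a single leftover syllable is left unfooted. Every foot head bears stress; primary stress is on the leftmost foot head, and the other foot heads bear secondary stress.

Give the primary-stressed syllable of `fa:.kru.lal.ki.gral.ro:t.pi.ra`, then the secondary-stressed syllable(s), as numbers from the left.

Parse left to right into iambic (σˈσ) feet: (fa:.ˈkru) (lal.ˈki) (gral.ˈro:t) (pi.ˈra).
Foot heads (stressed positions): 2, 4, 6, 8.
End Rule Leftmost: primary stress on the leftmost head = syllable 2.
Secondary stress on 4, 6, 8: fa:.ˈkru.lal.ˌki.gral.ˌro:t.pi.ˌra.

primary 2, secondary 4, 6, 8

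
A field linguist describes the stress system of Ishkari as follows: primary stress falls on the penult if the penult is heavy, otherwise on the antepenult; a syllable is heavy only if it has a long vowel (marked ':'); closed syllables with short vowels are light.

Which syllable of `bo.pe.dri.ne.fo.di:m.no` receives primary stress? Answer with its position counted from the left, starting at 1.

Weights: 5 fo L, 6 di:m H, 7 no L.
The penult (syllable 6, di:m) is heavy, so it takes stress.
Primary stress: syllable 6 → bo.pe.dri.ne.fo.ˈdi:m.no.

6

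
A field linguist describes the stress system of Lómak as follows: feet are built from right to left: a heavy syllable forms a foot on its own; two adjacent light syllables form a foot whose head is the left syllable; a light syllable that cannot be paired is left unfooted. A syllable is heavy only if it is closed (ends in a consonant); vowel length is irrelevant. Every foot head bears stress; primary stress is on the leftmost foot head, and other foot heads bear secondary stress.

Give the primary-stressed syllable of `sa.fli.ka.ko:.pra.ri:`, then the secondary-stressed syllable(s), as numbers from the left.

primary 1, secondary 3, 5

Weights: 1 sa L, 2 fli L, 3 ka L, 4 ko: L, 5 pra L, 6 ri: L.
Parse right to left (heavy = foot alone; LL = one foot; stranded L unfooted): (ˈsa.fli) (ˈka.ko:) (ˈpra.ri:).
Foot heads: 1, 3, 5.
Primary stress on the leftmost head = syllable 1.
Secondary stress on 3, 5: ˈsa.fli.ˌka.ko:.ˌpra.ri:.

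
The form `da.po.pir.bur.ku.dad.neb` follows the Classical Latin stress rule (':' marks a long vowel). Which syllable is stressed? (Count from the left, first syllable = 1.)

6

Classical Latin: stress the penult if heavy (long vowel or closed), else the antepenult.
Weights: 5 ku L, 6 dad H, 7 neb H.
The penult (syllable 6, dad) is heavy, so it takes stress.
Stress on syllable 6: da.po.pir.bur.ku.ˈdad.neb.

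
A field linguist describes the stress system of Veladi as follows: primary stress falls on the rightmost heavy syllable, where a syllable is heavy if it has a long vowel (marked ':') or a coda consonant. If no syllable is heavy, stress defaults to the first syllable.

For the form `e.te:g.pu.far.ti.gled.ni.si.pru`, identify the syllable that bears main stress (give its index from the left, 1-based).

6

Weights: 1 e L, 2 te:g H, 3 pu L, 4 far H, 5 ti L, 6 gled H, 7 ni L, 8 si L, 9 pru L.
Heavy syllables in the domain: 2, 4, 6. The rightmost is syllable 6 (gled).
Primary stress: syllable 6 → e.te:g.pu.far.ti.ˈgled.ni.si.pru.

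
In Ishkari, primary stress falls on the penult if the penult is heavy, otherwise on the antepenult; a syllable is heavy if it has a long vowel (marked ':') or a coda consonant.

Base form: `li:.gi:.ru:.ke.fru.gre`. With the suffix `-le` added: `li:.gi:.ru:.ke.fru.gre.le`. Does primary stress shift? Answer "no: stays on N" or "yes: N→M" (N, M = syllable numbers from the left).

yes: 4→5

Base `li:.gi:.ru:.ke.fru.gre` (6 syllables):
  Weights: 4 ke L, 5 fru L, 6 gre L.
  The penult (syllable 5, fru) is light, so stress falls on the antepenult (syllable 4, ke).
  → primary stress on syllable 4.
Suffixed `li:.gi:.ru:.ke.fru.gre.le` (7 syllables):
  Weights: 5 fru L, 6 gre L, 7 le L.
  The penult (syllable 6, gre) is light, so stress falls on the antepenult (syllable 5, fru).
  → primary stress on syllable 5.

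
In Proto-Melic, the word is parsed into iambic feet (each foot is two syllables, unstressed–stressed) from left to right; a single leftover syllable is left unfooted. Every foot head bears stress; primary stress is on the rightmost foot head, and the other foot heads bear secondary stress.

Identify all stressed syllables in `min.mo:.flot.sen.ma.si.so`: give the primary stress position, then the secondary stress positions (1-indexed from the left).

Parse left to right into iambic (σˈσ) feet: (min.ˈmo:) (flot.ˈsen) (ma.ˈsi) so. Syllable 7 is left unfooted.
Foot heads (stressed positions): 2, 4, 6.
End Rule Rightmost: primary stress on the rightmost head = syllable 6.
Secondary stress on 2, 4: min.ˌmo:.flot.ˌsen.ma.ˈsi.so.

primary 6, secondary 2, 4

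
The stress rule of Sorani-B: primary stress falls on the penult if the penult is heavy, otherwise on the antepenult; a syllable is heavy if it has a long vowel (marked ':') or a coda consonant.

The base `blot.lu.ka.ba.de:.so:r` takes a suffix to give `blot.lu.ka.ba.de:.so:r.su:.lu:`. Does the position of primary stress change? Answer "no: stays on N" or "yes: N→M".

yes: 5→7

Base `blot.lu.ka.ba.de:.so:r` (6 syllables):
  Weights: 4 ba L, 5 de: H, 6 so:r H.
  The penult (syllable 5, de:) is heavy, so it takes stress.
  → primary stress on syllable 5.
Suffixed `blot.lu.ka.ba.de:.so:r.su:.lu:` (8 syllables):
  Weights: 6 so:r H, 7 su: H, 8 lu: H.
  The penult (syllable 7, su:) is heavy, so it takes stress.
  → primary stress on syllable 7.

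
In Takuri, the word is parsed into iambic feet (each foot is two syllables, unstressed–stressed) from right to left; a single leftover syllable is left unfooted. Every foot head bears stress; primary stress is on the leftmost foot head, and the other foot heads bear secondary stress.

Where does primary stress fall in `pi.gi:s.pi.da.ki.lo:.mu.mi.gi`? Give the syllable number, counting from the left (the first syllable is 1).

Parse right to left into iambic (σˈσ) feet: pi (gi:s.ˈpi) (da.ˈki) (lo:.ˈmu) (mi.ˈgi). Syllable 1 is left unfooted.
Foot heads (stressed positions): 3, 5, 7, 9.
End Rule Leftmost: primary stress on the leftmost head = syllable 3.
Primary stress: syllable 3 → pi.gi:s.ˈpi.da.ki.lo:.mu.mi.gi.

3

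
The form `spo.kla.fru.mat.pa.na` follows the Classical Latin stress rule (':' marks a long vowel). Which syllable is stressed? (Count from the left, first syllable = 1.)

Classical Latin: stress the penult if heavy (long vowel or closed), else the antepenult.
Weights: 4 mat H, 5 pa L, 6 na L.
The penult (syllable 5, pa) is light, so stress falls on the antepenult (syllable 4, mat).
Stress on syllable 4: spo.kla.fru.ˈmat.pa.na.

4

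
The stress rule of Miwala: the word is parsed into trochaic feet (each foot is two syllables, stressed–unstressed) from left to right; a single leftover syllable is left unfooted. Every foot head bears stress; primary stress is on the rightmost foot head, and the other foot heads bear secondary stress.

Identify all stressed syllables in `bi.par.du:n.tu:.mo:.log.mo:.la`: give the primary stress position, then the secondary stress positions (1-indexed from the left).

primary 7, secondary 1, 3, 5

Parse left to right into trochaic (ˈσσ) feet: (ˈbi.par) (ˈdu:n.tu:) (ˈmo:.log) (ˈmo:.la).
Foot heads (stressed positions): 1, 3, 5, 7.
End Rule Rightmost: primary stress on the rightmost head = syllable 7.
Secondary stress on 1, 3, 5: ˌbi.par.ˌdu:n.tu:.ˌmo:.log.ˈmo:.la.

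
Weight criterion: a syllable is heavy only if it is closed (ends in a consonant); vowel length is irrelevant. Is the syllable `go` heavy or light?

light

`go`: short vowel, open (no coda). Open (no coda) → light.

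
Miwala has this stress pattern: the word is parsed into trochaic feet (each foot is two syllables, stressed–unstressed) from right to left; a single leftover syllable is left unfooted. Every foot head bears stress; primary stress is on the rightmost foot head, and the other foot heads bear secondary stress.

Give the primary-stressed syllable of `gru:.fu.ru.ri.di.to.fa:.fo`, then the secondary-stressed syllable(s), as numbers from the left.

primary 7, secondary 1, 3, 5

Parse right to left into trochaic (ˈσσ) feet: (ˈgru:.fu) (ˈru.ri) (ˈdi.to) (ˈfa:.fo).
Foot heads (stressed positions): 1, 3, 5, 7.
End Rule Rightmost: primary stress on the rightmost head = syllable 7.
Secondary stress on 1, 3, 5: ˌgru:.fu.ˌru.ri.ˌdi.to.ˈfa:.fo.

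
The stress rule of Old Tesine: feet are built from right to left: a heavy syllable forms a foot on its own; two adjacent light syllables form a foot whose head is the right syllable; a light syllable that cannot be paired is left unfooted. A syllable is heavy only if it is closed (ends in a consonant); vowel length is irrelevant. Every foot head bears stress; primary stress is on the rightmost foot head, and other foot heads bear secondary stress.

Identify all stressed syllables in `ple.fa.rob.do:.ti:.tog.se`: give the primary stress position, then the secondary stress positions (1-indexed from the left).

primary 6, secondary 2, 3, 5

Weights: 1 ple L, 2 fa L, 3 rob H, 4 do: L, 5 ti: L, 6 tog H, 7 se L.
Parse right to left (heavy = foot alone; LL = one foot; stranded L unfooted): (ple.ˈfa) (ˈrob) (do:.ˈti:) (ˈtog) se.
Foot heads: 2, 3, 5, 6.
Primary stress on the rightmost head = syllable 6.
Secondary stress on 2, 3, 5: ple.ˌfa.ˌrob.do:.ˌti:.ˈtog.se.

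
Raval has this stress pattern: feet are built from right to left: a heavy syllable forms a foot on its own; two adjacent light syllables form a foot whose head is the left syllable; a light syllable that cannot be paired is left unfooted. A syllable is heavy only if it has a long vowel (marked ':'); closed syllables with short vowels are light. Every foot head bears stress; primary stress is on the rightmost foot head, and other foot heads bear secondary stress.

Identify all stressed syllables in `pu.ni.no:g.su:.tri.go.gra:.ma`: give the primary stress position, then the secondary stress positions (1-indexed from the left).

Weights: 1 pu L, 2 ni L, 3 no:g H, 4 su: H, 5 tri L, 6 go L, 7 gra: H, 8 ma L.
Parse right to left (heavy = foot alone; LL = one foot; stranded L unfooted): (ˈpu.ni) (ˈno:g) (ˈsu:) (ˈtri.go) (ˈgra:) ma.
Foot heads: 1, 3, 4, 5, 7.
Primary stress on the rightmost head = syllable 7.
Secondary stress on 1, 3, 4, 5: ˌpu.ni.ˌno:g.ˌsu:.ˌtri.go.ˈgra:.ma.

primary 7, secondary 1, 3, 4, 5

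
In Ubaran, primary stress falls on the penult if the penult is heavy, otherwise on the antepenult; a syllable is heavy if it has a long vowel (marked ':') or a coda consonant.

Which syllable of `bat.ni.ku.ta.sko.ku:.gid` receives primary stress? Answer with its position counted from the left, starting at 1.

Weights: 5 sko L, 6 ku: H, 7 gid H.
The penult (syllable 6, ku:) is heavy, so it takes stress.
Primary stress: syllable 6 → bat.ni.ku.ta.sko.ˈku:.gid.

6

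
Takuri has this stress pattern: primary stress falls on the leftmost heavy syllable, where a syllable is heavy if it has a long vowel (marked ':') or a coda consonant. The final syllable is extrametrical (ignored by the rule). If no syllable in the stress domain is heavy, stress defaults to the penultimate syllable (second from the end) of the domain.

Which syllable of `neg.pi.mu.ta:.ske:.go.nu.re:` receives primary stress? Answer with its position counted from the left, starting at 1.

The final syllable (8, re:) is extrametrical; the stress domain is syllables 1–7.
Weights: 1 neg H, 2 pi L, 3 mu L, 4 ta: H, 5 ske: H, 6 go L, 7 nu L.
Heavy syllables in the domain: 1, 4, 5. The leftmost is syllable 1 (neg).
Primary stress: syllable 1 → ˈneg.pi.mu.ta:.ske:.go.nu.re:.

1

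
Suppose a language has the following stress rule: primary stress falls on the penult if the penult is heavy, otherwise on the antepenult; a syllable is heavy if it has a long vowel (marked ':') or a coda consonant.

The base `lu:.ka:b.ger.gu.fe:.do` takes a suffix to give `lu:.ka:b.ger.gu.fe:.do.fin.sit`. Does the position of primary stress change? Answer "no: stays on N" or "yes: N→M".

yes: 5→7

Base `lu:.ka:b.ger.gu.fe:.do` (6 syllables):
  Weights: 4 gu L, 5 fe: H, 6 do L.
  The penult (syllable 5, fe:) is heavy, so it takes stress.
  → primary stress on syllable 5.
Suffixed `lu:.ka:b.ger.gu.fe:.do.fin.sit` (8 syllables):
  Weights: 6 do L, 7 fin H, 8 sit H.
  The penult (syllable 7, fin) is heavy, so it takes stress.
  → primary stress on syllable 7.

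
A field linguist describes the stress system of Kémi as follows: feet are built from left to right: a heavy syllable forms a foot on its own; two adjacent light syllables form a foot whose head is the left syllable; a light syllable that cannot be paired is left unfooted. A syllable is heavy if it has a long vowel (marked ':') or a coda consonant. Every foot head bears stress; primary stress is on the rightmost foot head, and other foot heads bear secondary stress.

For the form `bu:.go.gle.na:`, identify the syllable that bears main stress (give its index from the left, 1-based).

4

Weights: 1 bu: H, 2 go L, 3 gle L, 4 na: H.
Parse left to right (heavy = foot alone; LL = one foot; stranded L unfooted): (ˈbu:) (ˈgo.gle) (ˈna:).
Foot heads: 1, 2, 4.
Primary stress on the rightmost head = syllable 4.
Primary stress: syllable 4 → bu:.go.gle.ˈna:.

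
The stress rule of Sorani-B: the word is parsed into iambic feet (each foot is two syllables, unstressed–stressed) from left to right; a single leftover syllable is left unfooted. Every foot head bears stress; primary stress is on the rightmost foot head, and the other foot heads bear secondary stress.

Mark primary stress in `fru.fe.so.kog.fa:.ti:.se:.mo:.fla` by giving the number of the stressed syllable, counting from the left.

Parse left to right into iambic (σˈσ) feet: (fru.ˈfe) (so.ˈkog) (fa:.ˈti:) (se:.ˈmo:) fla. Syllable 9 is left unfooted.
Foot heads (stressed positions): 2, 4, 6, 8.
End Rule Rightmost: primary stress on the rightmost head = syllable 8.
Primary stress: syllable 8 → fru.fe.so.kog.fa:.ti:.se:.ˈmo:.fla.

8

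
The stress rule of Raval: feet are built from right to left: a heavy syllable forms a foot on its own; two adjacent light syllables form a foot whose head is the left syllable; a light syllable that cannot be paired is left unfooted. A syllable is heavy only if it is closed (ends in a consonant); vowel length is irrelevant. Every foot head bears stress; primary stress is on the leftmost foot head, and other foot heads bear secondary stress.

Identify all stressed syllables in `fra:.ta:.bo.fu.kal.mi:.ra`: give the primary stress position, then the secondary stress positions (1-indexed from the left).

primary 1, secondary 3, 5, 6

Weights: 1 fra: L, 2 ta: L, 3 bo L, 4 fu L, 5 kal H, 6 mi: L, 7 ra L.
Parse right to left (heavy = foot alone; LL = one foot; stranded L unfooted): (ˈfra:.ta:) (ˈbo.fu) (ˈkal) (ˈmi:.ra).
Foot heads: 1, 3, 5, 6.
Primary stress on the leftmost head = syllable 1.
Secondary stress on 3, 5, 6: ˈfra:.ta:.ˌbo.fu.ˌkal.ˌmi:.ra.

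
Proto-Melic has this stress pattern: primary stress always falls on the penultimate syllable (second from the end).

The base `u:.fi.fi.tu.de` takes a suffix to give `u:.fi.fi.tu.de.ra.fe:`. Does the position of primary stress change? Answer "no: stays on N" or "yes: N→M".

Base `u:.fi.fi.tu.de` (5 syllables):
  The word has 5 syllables; the penultimate syllable (second from the end) is syllable 4 (tu).
  → primary stress on syllable 4.
Suffixed `u:.fi.fi.tu.de.ra.fe:` (7 syllables):
  The word has 7 syllables; the penultimate syllable (second from the end) is syllable 6 (ra).
  → primary stress on syllable 6.

yes: 4→6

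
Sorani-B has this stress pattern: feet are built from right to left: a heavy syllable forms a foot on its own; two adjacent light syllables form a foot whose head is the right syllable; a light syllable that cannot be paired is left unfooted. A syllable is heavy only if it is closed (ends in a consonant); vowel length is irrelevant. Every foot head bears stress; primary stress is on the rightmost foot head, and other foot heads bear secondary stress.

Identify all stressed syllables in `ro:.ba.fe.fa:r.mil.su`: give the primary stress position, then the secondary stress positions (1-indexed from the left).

Weights: 1 ro: L, 2 ba L, 3 fe L, 4 fa:r H, 5 mil H, 6 su L.
Parse right to left (heavy = foot alone; LL = one foot; stranded L unfooted): ro: (ba.ˈfe) (ˈfa:r) (ˈmil) su.
Foot heads: 3, 4, 5.
Primary stress on the rightmost head = syllable 5.
Secondary stress on 3, 4: ro:.ba.ˌfe.ˌfa:r.ˈmil.su.

primary 5, secondary 3, 4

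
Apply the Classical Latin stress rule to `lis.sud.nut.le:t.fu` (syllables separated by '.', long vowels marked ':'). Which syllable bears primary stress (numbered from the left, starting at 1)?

4

Classical Latin: stress the penult if heavy (long vowel or closed), else the antepenult.
Weights: 3 nut H, 4 le:t H, 5 fu L.
The penult (syllable 4, le:t) is heavy, so it takes stress.
Stress on syllable 4: lis.sud.nut.ˈle:t.fu.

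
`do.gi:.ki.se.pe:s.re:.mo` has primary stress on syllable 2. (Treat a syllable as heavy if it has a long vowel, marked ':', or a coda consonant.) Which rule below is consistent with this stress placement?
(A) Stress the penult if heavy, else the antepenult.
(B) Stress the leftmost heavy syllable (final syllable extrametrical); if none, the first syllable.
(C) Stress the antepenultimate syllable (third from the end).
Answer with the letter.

Rule A → syllable 6 (observed: 2).
Rule B → syllable 2 ✓.
Rule C → syllable 5 (observed: 2).

B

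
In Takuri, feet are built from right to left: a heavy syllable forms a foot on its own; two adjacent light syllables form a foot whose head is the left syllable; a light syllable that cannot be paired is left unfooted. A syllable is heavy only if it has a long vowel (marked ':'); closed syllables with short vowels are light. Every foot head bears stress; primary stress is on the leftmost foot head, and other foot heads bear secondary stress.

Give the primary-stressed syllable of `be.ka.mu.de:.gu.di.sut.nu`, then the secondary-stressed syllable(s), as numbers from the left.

Weights: 1 be L, 2 ka L, 3 mu L, 4 de: H, 5 gu L, 6 di L, 7 sut L, 8 nu L.
Parse right to left (heavy = foot alone; LL = one foot; stranded L unfooted): be (ˈka.mu) (ˈde:) (ˈgu.di) (ˈsut.nu).
Foot heads: 2, 4, 5, 7.
Primary stress on the leftmost head = syllable 2.
Secondary stress on 4, 5, 7: be.ˈka.mu.ˌde:.ˌgu.di.ˌsut.nu.

primary 2, secondary 4, 5, 7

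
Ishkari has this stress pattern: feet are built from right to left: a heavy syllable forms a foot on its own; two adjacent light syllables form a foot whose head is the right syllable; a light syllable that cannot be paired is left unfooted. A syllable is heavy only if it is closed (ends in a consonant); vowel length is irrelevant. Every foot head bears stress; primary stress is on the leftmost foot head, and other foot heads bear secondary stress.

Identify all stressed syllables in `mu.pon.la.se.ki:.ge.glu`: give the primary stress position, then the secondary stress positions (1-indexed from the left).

primary 2, secondary 5, 7

Weights: 1 mu L, 2 pon H, 3 la L, 4 se L, 5 ki: L, 6 ge L, 7 glu L.
Parse right to left (heavy = foot alone; LL = one foot; stranded L unfooted): mu (ˈpon) la (se.ˈki:) (ge.ˈglu).
Foot heads: 2, 5, 7.
Primary stress on the leftmost head = syllable 2.
Secondary stress on 5, 7: mu.ˈpon.la.se.ˌki:.ge.ˌglu.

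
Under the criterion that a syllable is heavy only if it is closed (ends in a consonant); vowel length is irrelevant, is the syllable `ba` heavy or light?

light

`ba`: short vowel, open (no coda). Open (no coda) → light.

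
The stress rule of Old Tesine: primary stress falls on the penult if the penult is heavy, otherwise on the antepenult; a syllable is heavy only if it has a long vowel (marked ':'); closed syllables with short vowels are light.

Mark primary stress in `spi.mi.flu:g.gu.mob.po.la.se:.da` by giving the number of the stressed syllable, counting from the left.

8

Weights: 7 la L, 8 se: H, 9 da L.
The penult (syllable 8, se:) is heavy, so it takes stress.
Primary stress: syllable 8 → spi.mi.flu:g.gu.mob.po.la.ˈse:.da.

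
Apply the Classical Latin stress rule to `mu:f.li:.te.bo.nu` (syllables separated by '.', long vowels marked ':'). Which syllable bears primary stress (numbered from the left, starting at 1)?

3

Classical Latin: stress the penult if heavy (long vowel or closed), else the antepenult.
Weights: 3 te L, 4 bo L, 5 nu L.
The penult (syllable 4, bo) is light, so stress falls on the antepenult (syllable 3, te).
Stress on syllable 3: mu:f.li:.ˈte.bo.nu.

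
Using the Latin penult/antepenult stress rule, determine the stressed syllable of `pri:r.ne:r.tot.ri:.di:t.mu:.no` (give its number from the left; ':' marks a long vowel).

Classical Latin: stress the penult if heavy (long vowel or closed), else the antepenult.
Weights: 5 di:t H, 6 mu: H, 7 no L.
The penult (syllable 6, mu:) is heavy, so it takes stress.
Stress on syllable 6: pri:r.ne:r.tot.ri:.di:t.ˈmu:.no.

6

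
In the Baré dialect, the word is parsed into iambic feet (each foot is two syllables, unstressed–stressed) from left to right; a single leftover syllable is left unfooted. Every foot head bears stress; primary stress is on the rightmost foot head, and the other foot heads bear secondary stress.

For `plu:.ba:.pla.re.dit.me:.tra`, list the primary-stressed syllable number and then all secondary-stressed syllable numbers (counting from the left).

Parse left to right into iambic (σˈσ) feet: (plu:.ˈba:) (pla.ˈre) (dit.ˈme:) tra. Syllable 7 is left unfooted.
Foot heads (stressed positions): 2, 4, 6.
End Rule Rightmost: primary stress on the rightmost head = syllable 6.
Secondary stress on 2, 4: plu:.ˌba:.pla.ˌre.dit.ˈme:.tra.

primary 6, secondary 2, 4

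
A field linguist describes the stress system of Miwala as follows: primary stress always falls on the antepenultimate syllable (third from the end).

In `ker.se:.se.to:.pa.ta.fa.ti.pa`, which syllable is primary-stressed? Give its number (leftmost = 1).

The word has 9 syllables; the antepenultimate syllable (third from the end) is syllable 7 (fa).
Primary stress: syllable 7 → ker.se:.se.to:.pa.ta.ˈfa.ti.pa.

7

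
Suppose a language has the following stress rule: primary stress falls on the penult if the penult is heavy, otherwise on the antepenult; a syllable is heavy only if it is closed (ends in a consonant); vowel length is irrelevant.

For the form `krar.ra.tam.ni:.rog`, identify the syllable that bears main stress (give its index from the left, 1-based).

Weights: 3 tam H, 4 ni: L, 5 rog H.
The penult (syllable 4, ni:) is light, so stress falls on the antepenult (syllable 3, tam).
Primary stress: syllable 3 → krar.ra.ˈtam.ni:.rog.

3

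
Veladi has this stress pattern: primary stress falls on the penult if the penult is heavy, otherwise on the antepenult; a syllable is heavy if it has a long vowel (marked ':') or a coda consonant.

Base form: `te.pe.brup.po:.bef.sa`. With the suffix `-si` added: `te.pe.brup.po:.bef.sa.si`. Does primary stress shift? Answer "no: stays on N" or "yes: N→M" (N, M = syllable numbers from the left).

no: stays on 5

Base `te.pe.brup.po:.bef.sa` (6 syllables):
  Weights: 4 po: H, 5 bef H, 6 sa L.
  The penult (syllable 5, bef) is heavy, so it takes stress.
  → primary stress on syllable 5.
Suffixed `te.pe.brup.po:.bef.sa.si` (7 syllables):
  Weights: 5 bef H, 6 sa L, 7 si L.
  The penult (syllable 6, sa) is light, so stress falls on the antepenult (syllable 5, bef).
  → primary stress on syllable 5.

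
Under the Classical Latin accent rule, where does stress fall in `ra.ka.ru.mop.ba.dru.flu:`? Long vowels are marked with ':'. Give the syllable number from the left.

Classical Latin: stress the penult if heavy (long vowel or closed), else the antepenult.
Weights: 5 ba L, 6 dru L, 7 flu: H.
The penult (syllable 6, dru) is light, so stress falls on the antepenult (syllable 5, ba).
Stress on syllable 5: ra.ka.ru.mop.ˈba.dru.flu:.

5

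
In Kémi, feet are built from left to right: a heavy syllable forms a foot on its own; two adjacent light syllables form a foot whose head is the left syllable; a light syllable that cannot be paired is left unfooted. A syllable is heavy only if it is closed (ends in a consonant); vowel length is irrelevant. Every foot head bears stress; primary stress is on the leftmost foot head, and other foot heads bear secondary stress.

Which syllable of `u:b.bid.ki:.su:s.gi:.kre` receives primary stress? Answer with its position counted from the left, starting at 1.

Weights: 1 u:b H, 2 bid H, 3 ki: L, 4 su:s H, 5 gi: L, 6 kre L.
Parse left to right (heavy = foot alone; LL = one foot; stranded L unfooted): (ˈu:b) (ˈbid) ki: (ˈsu:s) (ˈgi:.kre).
Foot heads: 1, 2, 4, 5.
Primary stress on the leftmost head = syllable 1.
Primary stress: syllable 1 → ˈu:b.bid.ki:.su:s.gi:.kre.

1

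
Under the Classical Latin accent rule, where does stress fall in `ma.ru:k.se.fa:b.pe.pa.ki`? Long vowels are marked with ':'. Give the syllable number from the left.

Classical Latin: stress the penult if heavy (long vowel or closed), else the antepenult.
Weights: 5 pe L, 6 pa L, 7 ki L.
The penult (syllable 6, pa) is light, so stress falls on the antepenult (syllable 5, pe).
Stress on syllable 5: ma.ru:k.se.fa:b.ˈpe.pa.ki.

5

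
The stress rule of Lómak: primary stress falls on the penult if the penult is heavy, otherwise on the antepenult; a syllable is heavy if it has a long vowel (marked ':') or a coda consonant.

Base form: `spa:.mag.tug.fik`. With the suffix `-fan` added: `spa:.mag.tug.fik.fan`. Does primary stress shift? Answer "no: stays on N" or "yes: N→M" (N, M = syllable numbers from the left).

yes: 3→4

Base `spa:.mag.tug.fik` (4 syllables):
  Weights: 2 mag H, 3 tug H, 4 fik H.
  The penult (syllable 3, tug) is heavy, so it takes stress.
  → primary stress on syllable 3.
Suffixed `spa:.mag.tug.fik.fan` (5 syllables):
  Weights: 3 tug H, 4 fik H, 5 fan H.
  The penult (syllable 4, fik) is heavy, so it takes stress.
  → primary stress on syllable 4.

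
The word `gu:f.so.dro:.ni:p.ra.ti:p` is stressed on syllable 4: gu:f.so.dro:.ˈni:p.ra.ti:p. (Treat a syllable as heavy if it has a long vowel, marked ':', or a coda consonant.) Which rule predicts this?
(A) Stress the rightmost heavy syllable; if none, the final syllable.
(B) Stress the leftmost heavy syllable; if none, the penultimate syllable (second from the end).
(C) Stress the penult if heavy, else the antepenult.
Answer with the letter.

C

Rule A → syllable 6 (observed: 4).
Rule B → syllable 1 (observed: 4).
Rule C → syllable 4 ✓.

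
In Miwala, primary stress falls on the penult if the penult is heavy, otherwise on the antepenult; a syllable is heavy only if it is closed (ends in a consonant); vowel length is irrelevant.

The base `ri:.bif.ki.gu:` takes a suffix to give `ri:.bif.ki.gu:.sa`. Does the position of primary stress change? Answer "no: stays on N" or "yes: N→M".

Base `ri:.bif.ki.gu:` (4 syllables):
  Weights: 2 bif H, 3 ki L, 4 gu: L.
  The penult (syllable 3, ki) is light, so stress falls on the antepenult (syllable 2, bif).
  → primary stress on syllable 2.
Suffixed `ri:.bif.ki.gu:.sa` (5 syllables):
  Weights: 3 ki L, 4 gu: L, 5 sa L.
  The penult (syllable 4, gu:) is light, so stress falls on the antepenult (syllable 3, ki).
  → primary stress on syllable 3.

yes: 2→3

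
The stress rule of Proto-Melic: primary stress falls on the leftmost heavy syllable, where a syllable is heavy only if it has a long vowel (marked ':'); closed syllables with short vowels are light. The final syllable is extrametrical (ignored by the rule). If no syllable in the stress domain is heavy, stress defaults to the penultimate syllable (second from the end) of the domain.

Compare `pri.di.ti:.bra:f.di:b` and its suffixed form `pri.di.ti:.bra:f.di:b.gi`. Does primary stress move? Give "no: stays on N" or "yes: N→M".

no: stays on 3

Base `pri.di.ti:.bra:f.di:b` (5 syllables):
  The final syllable (5, di:b) is extrametrical; the stress domain is syllables 1–4.
  Weights: 1 pri L, 2 di L, 3 ti: H, 4 bra:f H.
  Heavy syllables in the domain: 3, 4. The leftmost is syllable 3 (ti:).
  → primary stress on syllable 3.
Suffixed `pri.di.ti:.bra:f.di:b.gi` (6 syllables):
  The final syllable (6, gi) is extrametrical; the stress domain is syllables 1–5.
  Weights: 1 pri L, 2 di L, 3 ti: H, 4 bra:f H, 5 di:b H.
  Heavy syllables in the domain: 3, 4, 5. The leftmost is syllable 3 (ti:).
  → primary stress on syllable 3.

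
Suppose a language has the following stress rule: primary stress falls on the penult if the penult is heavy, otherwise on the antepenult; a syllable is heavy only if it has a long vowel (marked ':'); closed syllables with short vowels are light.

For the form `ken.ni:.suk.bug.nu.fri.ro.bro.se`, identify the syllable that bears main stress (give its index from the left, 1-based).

7

Weights: 7 ro L, 8 bro L, 9 se L.
The penult (syllable 8, bro) is light, so stress falls on the antepenult (syllable 7, ro).
Primary stress: syllable 7 → ken.ni:.suk.bug.nu.fri.ˈro.bro.se.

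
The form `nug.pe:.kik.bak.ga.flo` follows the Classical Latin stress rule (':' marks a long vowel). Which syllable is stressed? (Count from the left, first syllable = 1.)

4

Classical Latin: stress the penult if heavy (long vowel or closed), else the antepenult.
Weights: 4 bak H, 5 ga L, 6 flo L.
The penult (syllable 5, ga) is light, so stress falls on the antepenult (syllable 4, bak).
Stress on syllable 4: nug.pe:.kik.ˈbak.ga.flo.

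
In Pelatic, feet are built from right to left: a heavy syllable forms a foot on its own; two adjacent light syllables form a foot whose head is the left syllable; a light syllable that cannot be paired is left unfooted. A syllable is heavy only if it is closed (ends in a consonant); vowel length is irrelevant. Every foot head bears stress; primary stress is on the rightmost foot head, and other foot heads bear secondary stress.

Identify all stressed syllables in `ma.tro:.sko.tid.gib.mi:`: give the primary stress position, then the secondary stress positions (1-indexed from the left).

Weights: 1 ma L, 2 tro: L, 3 sko L, 4 tid H, 5 gib H, 6 mi: L.
Parse right to left (heavy = foot alone; LL = one foot; stranded L unfooted): ma (ˈtro:.sko) (ˈtid) (ˈgib) mi:.
Foot heads: 2, 4, 5.
Primary stress on the rightmost head = syllable 5.
Secondary stress on 2, 4: ma.ˌtro:.sko.ˌtid.ˈgib.mi:.

primary 5, secondary 2, 4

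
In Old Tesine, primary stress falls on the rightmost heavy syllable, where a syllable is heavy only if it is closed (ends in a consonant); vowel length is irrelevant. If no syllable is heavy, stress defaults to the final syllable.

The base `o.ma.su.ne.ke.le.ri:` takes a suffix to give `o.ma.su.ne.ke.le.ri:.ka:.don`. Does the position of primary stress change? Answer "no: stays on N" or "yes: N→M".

Base `o.ma.su.ne.ke.le.ri:` (7 syllables):
  Weights: 1 o L, 2 ma L, 3 su L, 4 ne L, 5 ke L, 6 le L, 7 ri: L.
  No heavy syllable in the domain; default to the final syllable = syllable 7.
  → primary stress on syllable 7.
Suffixed `o.ma.su.ne.ke.le.ri:.ka:.don` (9 syllables):
  Weights: 1 o L, 2 ma L, 3 su L, 4 ne L, 5 ke L, 6 le L, 7 ri: L, 8 ka: L, 9 don H.
  Heavy syllables in the domain: 9. The rightmost is syllable 9 (don).
  → primary stress on syllable 9.

yes: 7→9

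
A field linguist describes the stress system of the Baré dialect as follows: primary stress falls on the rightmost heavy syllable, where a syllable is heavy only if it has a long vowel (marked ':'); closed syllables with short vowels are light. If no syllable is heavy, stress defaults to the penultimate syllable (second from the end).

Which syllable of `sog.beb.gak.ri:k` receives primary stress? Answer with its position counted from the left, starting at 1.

Weights: 1 sog L, 2 beb L, 3 gak L, 4 ri:k H.
Heavy syllables in the domain: 4. The rightmost is syllable 4 (ri:k).
Primary stress: syllable 4 → sog.beb.gak.ˈri:k.

4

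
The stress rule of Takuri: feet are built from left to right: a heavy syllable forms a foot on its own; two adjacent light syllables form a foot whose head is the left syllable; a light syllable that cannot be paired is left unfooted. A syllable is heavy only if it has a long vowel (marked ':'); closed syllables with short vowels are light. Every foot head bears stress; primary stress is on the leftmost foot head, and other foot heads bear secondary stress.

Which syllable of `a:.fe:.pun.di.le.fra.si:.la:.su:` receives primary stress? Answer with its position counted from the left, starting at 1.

Weights: 1 a: H, 2 fe: H, 3 pun L, 4 di L, 5 le L, 6 fra L, 7 si: H, 8 la: H, 9 su: H.
Parse left to right (heavy = foot alone; LL = one foot; stranded L unfooted): (ˈa:) (ˈfe:) (ˈpun.di) (ˈle.fra) (ˈsi:) (ˈla:) (ˈsu:).
Foot heads: 1, 2, 3, 5, 7, 8, 9.
Primary stress on the leftmost head = syllable 1.
Primary stress: syllable 1 → ˈa:.fe:.pun.di.le.fra.si:.la:.su:.

1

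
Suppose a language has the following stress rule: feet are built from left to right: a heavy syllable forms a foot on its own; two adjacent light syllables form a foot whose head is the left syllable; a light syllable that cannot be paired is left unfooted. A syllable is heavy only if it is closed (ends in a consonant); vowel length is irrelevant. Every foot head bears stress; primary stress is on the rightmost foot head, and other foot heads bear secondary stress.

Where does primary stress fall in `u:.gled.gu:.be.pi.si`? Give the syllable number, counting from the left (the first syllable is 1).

Weights: 1 u: L, 2 gled H, 3 gu: L, 4 be L, 5 pi L, 6 si L.
Parse left to right (heavy = foot alone; LL = one foot; stranded L unfooted): u: (ˈgled) (ˈgu:.be) (ˈpi.si).
Foot heads: 2, 3, 5.
Primary stress on the rightmost head = syllable 5.
Primary stress: syllable 5 → u:.gled.gu:.be.ˈpi.si.

5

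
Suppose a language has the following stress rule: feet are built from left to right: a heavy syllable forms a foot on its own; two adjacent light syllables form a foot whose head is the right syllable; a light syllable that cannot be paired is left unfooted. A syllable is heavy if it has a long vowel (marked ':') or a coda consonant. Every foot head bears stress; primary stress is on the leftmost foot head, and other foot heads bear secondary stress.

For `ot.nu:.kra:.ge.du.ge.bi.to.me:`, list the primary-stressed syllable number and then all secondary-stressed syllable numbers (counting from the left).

Weights: 1 ot H, 2 nu: H, 3 kra: H, 4 ge L, 5 du L, 6 ge L, 7 bi L, 8 to L, 9 me: H.
Parse left to right (heavy = foot alone; LL = one foot; stranded L unfooted): (ˈot) (ˈnu:) (ˈkra:) (ge.ˈdu) (ge.ˈbi) to (ˈme:).
Foot heads: 1, 2, 3, 5, 7, 9.
Primary stress on the leftmost head = syllable 1.
Secondary stress on 2, 3, 5, 7, 9: ˈot.ˌnu:.ˌkra:.ge.ˌdu.ge.ˌbi.to.ˌme:.

primary 1, secondary 2, 3, 5, 7, 9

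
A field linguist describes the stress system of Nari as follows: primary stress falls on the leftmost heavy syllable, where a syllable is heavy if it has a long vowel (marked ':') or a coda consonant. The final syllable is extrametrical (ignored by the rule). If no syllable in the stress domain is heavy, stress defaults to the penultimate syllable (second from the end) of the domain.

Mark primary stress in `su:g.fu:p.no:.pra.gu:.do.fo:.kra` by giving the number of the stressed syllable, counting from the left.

The final syllable (8, kra) is extrametrical; the stress domain is syllables 1–7.
Weights: 1 su:g H, 2 fu:p H, 3 no: H, 4 pra L, 5 gu: H, 6 do L, 7 fo: H.
Heavy syllables in the domain: 1, 2, 3, 5, 7. The leftmost is syllable 1 (su:g).
Primary stress: syllable 1 → ˈsu:g.fu:p.no:.pra.gu:.do.fo:.kra.

1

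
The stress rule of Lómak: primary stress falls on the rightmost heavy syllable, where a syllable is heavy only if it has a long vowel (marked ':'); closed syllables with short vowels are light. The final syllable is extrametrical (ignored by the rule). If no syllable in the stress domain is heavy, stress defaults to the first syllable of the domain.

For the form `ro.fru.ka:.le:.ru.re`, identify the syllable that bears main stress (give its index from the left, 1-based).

4

The final syllable (6, re) is extrametrical; the stress domain is syllables 1–5.
Weights: 1 ro L, 2 fru L, 3 ka: H, 4 le: H, 5 ru L.
Heavy syllables in the domain: 3, 4. The rightmost is syllable 4 (le:).
Primary stress: syllable 4 → ro.fru.ka:.ˈle:.ru.re.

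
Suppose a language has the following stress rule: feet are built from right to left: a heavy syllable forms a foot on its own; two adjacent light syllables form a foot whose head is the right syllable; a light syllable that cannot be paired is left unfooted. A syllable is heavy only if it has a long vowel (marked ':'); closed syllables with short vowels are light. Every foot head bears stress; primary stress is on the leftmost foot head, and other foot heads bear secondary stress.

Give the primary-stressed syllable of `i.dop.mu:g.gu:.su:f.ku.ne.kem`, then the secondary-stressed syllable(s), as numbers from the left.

Weights: 1 i L, 2 dop L, 3 mu:g H, 4 gu: H, 5 su:f H, 6 ku L, 7 ne L, 8 kem L.
Parse right to left (heavy = foot alone; LL = one foot; stranded L unfooted): (i.ˈdop) (ˈmu:g) (ˈgu:) (ˈsu:f) ku (ne.ˈkem).
Foot heads: 2, 3, 4, 5, 8.
Primary stress on the leftmost head = syllable 2.
Secondary stress on 3, 4, 5, 8: i.ˈdop.ˌmu:g.ˌgu:.ˌsu:f.ku.ne.ˌkem.

primary 2, secondary 3, 4, 5, 8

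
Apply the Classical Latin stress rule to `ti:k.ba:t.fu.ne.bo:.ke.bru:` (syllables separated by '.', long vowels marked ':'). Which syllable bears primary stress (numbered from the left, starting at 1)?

5

Classical Latin: stress the penult if heavy (long vowel or closed), else the antepenult.
Weights: 5 bo: H, 6 ke L, 7 bru: H.
The penult (syllable 6, ke) is light, so stress falls on the antepenult (syllable 5, bo:).
Stress on syllable 5: ti:k.ba:t.fu.ne.ˈbo:.ke.bru:.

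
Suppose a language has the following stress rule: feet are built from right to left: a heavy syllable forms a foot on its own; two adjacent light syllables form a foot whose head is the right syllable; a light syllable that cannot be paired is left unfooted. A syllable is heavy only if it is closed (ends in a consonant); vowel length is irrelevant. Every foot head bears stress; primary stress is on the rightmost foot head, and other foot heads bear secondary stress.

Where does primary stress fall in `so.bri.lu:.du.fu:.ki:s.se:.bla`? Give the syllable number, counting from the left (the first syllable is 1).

Weights: 1 so L, 2 bri L, 3 lu: L, 4 du L, 5 fu: L, 6 ki:s H, 7 se: L, 8 bla L.
Parse right to left (heavy = foot alone; LL = one foot; stranded L unfooted): so (bri.ˈlu:) (du.ˈfu:) (ˈki:s) (se:.ˈbla).
Foot heads: 3, 5, 6, 8.
Primary stress on the rightmost head = syllable 8.
Primary stress: syllable 8 → so.bri.lu:.du.fu:.ki:s.se:.ˈbla.

8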